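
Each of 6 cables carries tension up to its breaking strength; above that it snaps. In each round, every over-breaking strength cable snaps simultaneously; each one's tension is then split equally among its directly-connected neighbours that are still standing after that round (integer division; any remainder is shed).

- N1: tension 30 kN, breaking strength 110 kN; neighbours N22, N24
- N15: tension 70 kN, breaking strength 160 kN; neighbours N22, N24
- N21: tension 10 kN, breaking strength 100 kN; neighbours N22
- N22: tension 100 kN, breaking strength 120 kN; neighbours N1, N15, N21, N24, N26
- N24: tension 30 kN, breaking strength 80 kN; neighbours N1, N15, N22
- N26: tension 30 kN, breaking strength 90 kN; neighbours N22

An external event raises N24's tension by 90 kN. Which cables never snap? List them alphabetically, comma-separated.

Round 1 — N24 at 120 > 80. N24 snaps.
  N24 sheds 120 kN to N1, N15, N22: 40 each.
    N1: 30+40 = 70 ≤ 110
    N15: 70+40 = 110 ≤ 160
    N22: 100+40 = 140 > 120
Round 2 — N22 snaps.
  N22 sheds 140 kN to N1, N15, N21, N26: 35 each.
    N1: 70+35 = 105 ≤ 110
    N15: 110+35 = 145 ≤ 160
    N21: 10+35 = 45 ≤ 100
    N26: 30+35 = 65 ≤ 90
No further breaks.

N1, N15, N21, N26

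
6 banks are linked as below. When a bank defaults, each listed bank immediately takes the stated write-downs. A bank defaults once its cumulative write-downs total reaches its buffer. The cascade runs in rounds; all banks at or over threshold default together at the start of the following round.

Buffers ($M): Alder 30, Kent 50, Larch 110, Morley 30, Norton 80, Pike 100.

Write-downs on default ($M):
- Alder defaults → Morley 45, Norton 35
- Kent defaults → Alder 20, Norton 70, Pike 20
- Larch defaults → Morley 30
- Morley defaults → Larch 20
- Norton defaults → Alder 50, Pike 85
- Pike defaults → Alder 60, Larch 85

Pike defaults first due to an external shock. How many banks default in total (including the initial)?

3

Round 1 — Pike defaults (initial).
  Alder: +60 → 60 ≥ 30
  Larch: +85 → 85 < 110
Round 2 — Alder defaults.
  Morley: +45 → 45 ≥ 30
  Norton: +35 → 35 < 80
Round 3 — Morley defaults.
  Larch: +20 → 105 < 110
No further defaults.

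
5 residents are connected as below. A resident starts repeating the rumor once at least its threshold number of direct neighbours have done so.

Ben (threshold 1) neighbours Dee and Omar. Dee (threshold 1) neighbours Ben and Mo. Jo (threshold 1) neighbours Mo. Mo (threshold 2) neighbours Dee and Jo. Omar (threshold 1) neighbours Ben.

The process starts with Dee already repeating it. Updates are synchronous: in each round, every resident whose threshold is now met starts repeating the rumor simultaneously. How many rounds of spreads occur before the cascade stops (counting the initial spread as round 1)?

3

Round 1 — Dee starts repeating the rumor (initial).
Round 2 — checking thresholds:
  Ben: 1 of 2 neighbours ≥ 1, starts repeating the rumor.
  Mo: 1 of 2 neighbours < 2, below threshold.
Round 3 — checking thresholds:
  Mo: 1 of 2 neighbours < 2, below threshold.
  Omar: 1 of 1 neighbours ≥ 1, starts repeating the rumor.
Round 4 — no new spreads; cascade stops.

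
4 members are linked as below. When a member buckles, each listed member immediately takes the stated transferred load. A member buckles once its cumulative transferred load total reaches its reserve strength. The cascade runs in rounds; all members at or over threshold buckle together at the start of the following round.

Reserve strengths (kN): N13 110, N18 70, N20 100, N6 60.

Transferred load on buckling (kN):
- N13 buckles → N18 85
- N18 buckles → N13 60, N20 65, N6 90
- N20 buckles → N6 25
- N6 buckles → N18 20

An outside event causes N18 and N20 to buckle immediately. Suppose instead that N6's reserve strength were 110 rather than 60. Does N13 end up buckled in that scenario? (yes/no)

With N6's reserve strength at 110:
Round 1 — N18, N20 buckle (initial).
  N13: +60 → 60 < 110
  N6: +90+25 → 115 ≥ 110
Round 2 — N6 buckles.
No further bucklings.

no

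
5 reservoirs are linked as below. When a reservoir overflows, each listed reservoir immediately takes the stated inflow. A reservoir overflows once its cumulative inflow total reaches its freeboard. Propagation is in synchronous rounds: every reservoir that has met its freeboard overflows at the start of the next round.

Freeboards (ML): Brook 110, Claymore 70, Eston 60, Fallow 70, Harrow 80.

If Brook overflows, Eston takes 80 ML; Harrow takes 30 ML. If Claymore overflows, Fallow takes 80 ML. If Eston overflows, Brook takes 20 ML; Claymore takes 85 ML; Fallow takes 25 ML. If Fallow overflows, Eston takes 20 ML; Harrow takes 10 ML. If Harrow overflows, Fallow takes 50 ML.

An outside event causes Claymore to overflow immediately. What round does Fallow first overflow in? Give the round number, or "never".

2

Round 1 — Claymore overflows (initial).
  Fallow: +80 → 80 ≥ 70
Round 2 — Fallow overflows.
  Eston: +20 → 20 < 60
  Harrow: +10 → 10 < 80
No further overflows.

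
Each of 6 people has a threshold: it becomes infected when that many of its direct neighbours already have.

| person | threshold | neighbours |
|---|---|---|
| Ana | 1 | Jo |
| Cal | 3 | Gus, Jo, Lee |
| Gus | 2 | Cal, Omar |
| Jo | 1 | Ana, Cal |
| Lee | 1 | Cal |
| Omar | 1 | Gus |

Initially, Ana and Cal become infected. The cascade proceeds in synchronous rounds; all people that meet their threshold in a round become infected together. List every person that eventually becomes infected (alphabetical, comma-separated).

Ana, Cal, Jo, Lee

Round 1 — Ana, Cal become infected (initial).
Round 2 — checking thresholds:
  Gus: 1 of 2 neighbours < 2, below threshold.
  Jo: 2 of 2 neighbours ≥ 1, becomes infected.
  Lee: 1 of 1 neighbours ≥ 1, becomes infected.
Round 3 — no new infections; cascade stops.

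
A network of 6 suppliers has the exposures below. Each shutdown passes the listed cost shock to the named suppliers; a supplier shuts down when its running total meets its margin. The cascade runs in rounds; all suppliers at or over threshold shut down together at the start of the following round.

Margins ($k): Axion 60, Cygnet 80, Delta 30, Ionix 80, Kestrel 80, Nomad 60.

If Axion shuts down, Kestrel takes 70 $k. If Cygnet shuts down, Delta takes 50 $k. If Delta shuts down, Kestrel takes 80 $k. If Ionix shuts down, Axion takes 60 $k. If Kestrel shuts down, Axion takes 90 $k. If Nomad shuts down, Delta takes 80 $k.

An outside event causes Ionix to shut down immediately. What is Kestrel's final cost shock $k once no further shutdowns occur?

Round 1 — Ionix shuts down (initial).
  Axion: +60 → 60 ≥ 60
Round 2 — Axion shuts down.
  Kestrel: +70 → 70 < 80
No further shutdowns.

70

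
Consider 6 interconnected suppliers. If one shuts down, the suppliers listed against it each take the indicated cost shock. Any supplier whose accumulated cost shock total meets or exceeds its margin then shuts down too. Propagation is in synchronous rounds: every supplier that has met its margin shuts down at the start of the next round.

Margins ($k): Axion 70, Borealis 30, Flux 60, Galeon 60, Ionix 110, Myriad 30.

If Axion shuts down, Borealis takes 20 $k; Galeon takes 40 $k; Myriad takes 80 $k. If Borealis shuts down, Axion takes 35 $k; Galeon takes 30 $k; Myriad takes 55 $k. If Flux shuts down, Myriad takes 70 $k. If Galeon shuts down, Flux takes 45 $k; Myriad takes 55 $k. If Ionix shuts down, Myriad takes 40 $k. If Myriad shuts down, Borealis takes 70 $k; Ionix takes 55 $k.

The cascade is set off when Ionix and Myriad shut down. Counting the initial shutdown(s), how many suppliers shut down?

3

Round 1 — Ionix, Myriad shut down (initial).
  Borealis: +70 → 70 ≥ 30
Round 2 — Borealis shuts down.
  Axion: +35 → 35 < 70
  Galeon: +30 → 30 < 60
No further shutdowns.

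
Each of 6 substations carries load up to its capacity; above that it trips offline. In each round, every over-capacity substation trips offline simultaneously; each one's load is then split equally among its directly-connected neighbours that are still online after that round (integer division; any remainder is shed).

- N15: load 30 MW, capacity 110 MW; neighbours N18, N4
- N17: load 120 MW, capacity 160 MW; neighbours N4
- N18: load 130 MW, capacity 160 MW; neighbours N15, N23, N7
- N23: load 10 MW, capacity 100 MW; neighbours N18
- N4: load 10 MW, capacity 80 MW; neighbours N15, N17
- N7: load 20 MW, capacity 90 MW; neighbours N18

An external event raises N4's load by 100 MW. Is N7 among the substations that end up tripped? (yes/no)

Round 1 — N4 at 110 > 80. N4 trips offline.
  N4 sheds 110 MW to N15, N17: 55 each.
    N15: 30+55 = 85 ≤ 110
    N17: 120+55 = 175 > 160
Round 2 — N17 trips offline.
  N17 sheds 175 MW: no online neighbours, lost.
No further trips.

no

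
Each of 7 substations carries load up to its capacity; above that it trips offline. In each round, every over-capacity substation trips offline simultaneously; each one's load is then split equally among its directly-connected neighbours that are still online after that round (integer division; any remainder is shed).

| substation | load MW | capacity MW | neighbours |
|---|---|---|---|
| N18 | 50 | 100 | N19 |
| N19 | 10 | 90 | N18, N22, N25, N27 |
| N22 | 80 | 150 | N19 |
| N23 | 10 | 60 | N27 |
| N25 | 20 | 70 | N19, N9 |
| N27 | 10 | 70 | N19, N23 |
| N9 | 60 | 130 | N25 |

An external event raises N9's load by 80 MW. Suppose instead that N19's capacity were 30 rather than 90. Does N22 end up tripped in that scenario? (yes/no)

With N19's capacity at 30:
Round 1 — N9 at 140 > 130. N9 trips offline.
  N9 sheds 140 MW to N25: 140 each.
    N25: 20+140 = 160 > 70
Round 2 — N25 trips offline.
  N25 sheds 160 MW to N19: 160 each.
    N19: 10+160 = 170 > 30
Round 3 — N19 trips offline.
  N19 sheds 170 MW to N18, N22, N27: 56 each (2 lost).
    N18: 50+56 = 106 > 100
    N22: 80+56 = 136 ≤ 150
    N27: 10+56 = 66 ≤ 70
Round 4 — N18 trips offline.
  N18 sheds 106 MW: no online neighbours, lost.
No further trips.

no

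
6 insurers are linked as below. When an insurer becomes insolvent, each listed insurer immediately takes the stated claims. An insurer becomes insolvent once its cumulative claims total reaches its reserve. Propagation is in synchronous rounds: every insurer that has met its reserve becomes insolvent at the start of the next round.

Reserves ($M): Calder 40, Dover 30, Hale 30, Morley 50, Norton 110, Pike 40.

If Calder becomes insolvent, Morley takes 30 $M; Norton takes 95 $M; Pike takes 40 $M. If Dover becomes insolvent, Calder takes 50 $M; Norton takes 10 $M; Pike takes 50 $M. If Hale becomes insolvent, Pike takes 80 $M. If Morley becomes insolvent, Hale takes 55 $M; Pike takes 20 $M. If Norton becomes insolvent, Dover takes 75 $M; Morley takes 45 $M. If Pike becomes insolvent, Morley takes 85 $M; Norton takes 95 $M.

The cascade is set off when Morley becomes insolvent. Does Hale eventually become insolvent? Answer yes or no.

yes

Round 1 — Morley becomes insolvent (initial).
  Hale: +55 → 55 ≥ 30
  Pike: +20 → 20 < 40
Round 2 — Hale becomes insolvent.
  Pike: +80 → 100 ≥ 40
Round 3 — Pike becomes insolvent.
  Norton: +95 → 95 < 110
No further insolvencies.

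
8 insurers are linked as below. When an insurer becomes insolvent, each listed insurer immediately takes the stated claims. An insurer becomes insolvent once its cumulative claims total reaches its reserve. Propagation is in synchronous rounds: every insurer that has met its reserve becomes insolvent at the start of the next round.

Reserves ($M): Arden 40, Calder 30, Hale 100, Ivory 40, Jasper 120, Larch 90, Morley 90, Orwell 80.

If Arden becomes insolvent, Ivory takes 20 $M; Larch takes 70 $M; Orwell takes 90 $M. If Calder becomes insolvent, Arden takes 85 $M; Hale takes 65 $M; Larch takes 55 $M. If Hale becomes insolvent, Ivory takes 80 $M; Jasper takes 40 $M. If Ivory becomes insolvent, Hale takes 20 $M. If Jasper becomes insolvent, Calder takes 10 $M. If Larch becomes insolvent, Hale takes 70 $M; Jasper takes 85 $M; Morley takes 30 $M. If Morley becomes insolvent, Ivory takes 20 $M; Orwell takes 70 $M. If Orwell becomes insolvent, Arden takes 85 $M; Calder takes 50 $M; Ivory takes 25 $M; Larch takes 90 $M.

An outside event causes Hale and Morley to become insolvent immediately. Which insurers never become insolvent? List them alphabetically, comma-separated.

Arden, Calder, Jasper, Larch, Orwell

Round 1 — Hale, Morley become insolvent (initial).
  Ivory: +80+20 → 100 ≥ 40
  Jasper: +40 → 40 < 120
  Orwell: +70 → 70 < 80
Round 2 — Ivory becomes insolvent.
No further insolvencies.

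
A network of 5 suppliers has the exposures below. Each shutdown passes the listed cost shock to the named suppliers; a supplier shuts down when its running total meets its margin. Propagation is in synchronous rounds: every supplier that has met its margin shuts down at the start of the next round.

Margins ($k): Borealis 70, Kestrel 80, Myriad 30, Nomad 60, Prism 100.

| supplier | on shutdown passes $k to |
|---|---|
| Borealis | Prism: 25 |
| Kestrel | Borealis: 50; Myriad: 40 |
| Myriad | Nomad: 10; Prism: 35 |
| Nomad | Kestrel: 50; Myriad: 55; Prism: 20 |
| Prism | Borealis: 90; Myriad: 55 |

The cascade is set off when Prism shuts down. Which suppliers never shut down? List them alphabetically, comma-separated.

Round 1 — Prism shuts down (initial).
  Borealis: +90 → 90 ≥ 70
  Myriad: +55 → 55 ≥ 30
Round 2 — Borealis, Myriad shut down.
  Nomad: +10 → 10 < 60
No further shutdowns.

Kestrel, Nomad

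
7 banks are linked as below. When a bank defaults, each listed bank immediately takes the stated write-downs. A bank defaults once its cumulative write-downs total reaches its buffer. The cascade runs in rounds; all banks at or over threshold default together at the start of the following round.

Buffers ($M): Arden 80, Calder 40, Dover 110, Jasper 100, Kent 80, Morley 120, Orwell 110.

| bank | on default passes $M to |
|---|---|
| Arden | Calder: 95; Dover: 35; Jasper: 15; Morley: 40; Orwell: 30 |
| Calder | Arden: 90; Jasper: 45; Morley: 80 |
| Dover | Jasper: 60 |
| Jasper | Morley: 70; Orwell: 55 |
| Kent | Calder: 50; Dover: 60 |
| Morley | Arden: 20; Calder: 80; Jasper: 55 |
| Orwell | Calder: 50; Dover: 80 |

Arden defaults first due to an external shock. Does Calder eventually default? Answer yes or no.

Round 1 — Arden defaults (initial).
  Calder: +95 → 95 ≥ 40
  Dover: +35 → 35 < 110
  Jasper: +15 → 15 < 100
  Morley: +40 → 40 < 120
  Orwell: +30 → 30 < 110
Round 2 — Calder defaults.
  Jasper: +45 → 60 < 100
  Morley: +80 → 120 ≥ 120
Round 3 — Morley defaults.
  Jasper: +55 → 115 ≥ 100
Round 4 — Jasper defaults.
  Orwell: +55 → 85 < 110
No further defaults.

yes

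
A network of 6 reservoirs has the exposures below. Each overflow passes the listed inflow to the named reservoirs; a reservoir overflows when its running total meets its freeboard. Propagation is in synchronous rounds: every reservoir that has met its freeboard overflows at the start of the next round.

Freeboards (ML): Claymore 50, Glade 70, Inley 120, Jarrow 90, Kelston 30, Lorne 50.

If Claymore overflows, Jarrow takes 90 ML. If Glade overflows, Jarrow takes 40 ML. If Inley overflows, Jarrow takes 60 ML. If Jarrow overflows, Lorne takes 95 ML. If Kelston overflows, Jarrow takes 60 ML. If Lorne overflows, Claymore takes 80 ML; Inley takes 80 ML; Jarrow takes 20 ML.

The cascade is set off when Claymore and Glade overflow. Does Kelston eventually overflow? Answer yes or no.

Round 1 — Claymore, Glade overflow (initial).
  Jarrow: +90+40 → 130 ≥ 90
Round 2 — Jarrow overflows.
  Lorne: +95 → 95 ≥ 50
Round 3 — Lorne overflows.
  Inley: +80 → 80 < 120
No further overflows.

no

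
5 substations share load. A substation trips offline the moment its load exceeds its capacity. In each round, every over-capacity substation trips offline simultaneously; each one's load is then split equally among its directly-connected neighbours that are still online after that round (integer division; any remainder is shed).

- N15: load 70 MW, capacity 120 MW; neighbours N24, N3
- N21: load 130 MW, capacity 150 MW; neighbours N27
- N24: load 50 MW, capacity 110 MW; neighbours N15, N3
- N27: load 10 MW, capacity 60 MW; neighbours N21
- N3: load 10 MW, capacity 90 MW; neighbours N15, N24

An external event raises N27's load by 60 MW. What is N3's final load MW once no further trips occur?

Round 1 — N27 at 70 > 60. N27 trips offline.
  N27 sheds 70 MW to N21: 70 each.
    N21: 130+70 = 200 > 150
Round 2 — N21 trips offline.
  N21 sheds 200 MW: no online neighbours, lost.
No further trips.

10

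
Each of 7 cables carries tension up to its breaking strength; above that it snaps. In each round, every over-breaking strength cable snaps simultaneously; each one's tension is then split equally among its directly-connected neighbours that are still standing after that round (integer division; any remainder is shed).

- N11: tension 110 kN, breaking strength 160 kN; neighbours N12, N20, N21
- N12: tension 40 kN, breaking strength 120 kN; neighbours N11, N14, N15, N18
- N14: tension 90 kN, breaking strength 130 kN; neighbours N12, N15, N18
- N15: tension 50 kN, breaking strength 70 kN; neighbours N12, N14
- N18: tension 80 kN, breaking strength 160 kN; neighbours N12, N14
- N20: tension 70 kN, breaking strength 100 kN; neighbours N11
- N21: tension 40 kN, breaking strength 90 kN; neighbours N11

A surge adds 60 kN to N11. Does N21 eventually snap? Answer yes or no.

Round 1 — N11 at 170 > 160. N11 snaps.
  N11 sheds 170 kN to N12, N20, N21: 56 each (2 lost).
    N12: 40+56 = 96 ≤ 120
    N20: 70+56 = 126 > 100
    N21: 40+56 = 96 > 90
Round 2 — N20, N21 snap.
  N20 sheds 126 kN: no online neighbours, lost.
  N21 sheds 96 kN: no online neighbours, lost.
No further breaks.

yes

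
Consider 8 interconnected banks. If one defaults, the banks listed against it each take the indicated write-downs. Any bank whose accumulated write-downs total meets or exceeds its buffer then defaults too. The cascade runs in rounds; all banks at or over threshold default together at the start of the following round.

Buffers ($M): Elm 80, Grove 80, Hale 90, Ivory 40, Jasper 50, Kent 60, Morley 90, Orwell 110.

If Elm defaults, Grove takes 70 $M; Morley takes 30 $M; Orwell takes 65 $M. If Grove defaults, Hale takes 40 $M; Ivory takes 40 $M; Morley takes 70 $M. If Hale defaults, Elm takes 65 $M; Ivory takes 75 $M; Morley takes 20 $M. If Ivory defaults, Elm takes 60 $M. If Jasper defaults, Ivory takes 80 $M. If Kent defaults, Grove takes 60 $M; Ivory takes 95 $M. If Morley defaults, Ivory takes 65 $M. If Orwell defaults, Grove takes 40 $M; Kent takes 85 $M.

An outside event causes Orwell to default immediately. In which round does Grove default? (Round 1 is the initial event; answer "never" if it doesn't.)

3

Round 1 — Orwell defaults (initial).
  Grove: +40 → 40 < 80
  Kent: +85 → 85 ≥ 60
Round 2 — Kent defaults.
  Grove: +60 → 100 ≥ 80
  Ivory: +95 → 95 ≥ 40
Round 3 — Grove, Ivory default.
  Elm: +60 → 60 < 80
  Hale: +40 → 40 < 90
  Morley: +70 → 70 < 90
No further defaults.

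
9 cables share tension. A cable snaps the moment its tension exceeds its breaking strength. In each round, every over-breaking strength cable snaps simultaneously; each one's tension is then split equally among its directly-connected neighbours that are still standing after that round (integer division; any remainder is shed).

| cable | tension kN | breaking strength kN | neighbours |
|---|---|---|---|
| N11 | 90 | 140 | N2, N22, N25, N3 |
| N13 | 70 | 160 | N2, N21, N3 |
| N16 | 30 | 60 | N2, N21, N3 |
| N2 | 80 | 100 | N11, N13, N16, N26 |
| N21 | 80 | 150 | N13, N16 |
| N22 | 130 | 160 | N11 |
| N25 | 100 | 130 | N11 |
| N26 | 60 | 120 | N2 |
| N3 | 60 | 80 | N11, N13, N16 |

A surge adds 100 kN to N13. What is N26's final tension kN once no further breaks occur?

105

Round 1 — N13 at 170 > 160. N13 snaps.
  N13 sheds 170 kN to N2, N21, N3: 56 each (2 lost).
    N2: 80+56 = 136 > 100
    N21: 80+56 = 136 ≤ 150
    N3: 60+56 = 116 > 80
Round 2 — N2, N3 snap.
  N2 sheds 136 kN to N11, N16, N26: 45 each (1 lost).
    N11: 90+45 = 135 ≤ 140
    N16: 30+45 = 75 > 60
    N26: 60+45 = 105 ≤ 120
  N3 sheds 116 kN to N11, N16: 58 each.
    N11: 135+58 = 193 > 140
    N16: 75+58 = 133 > 60
Round 3 — N11, N16 snap.
  N11 sheds 193 kN to N22, N25: 96 each (1 lost).
    N22: 130+96 = 226 > 160
    N25: 100+96 = 196 > 130
  N16 sheds 133 kN to N21: 133 each.
    N21: 136+133 = 269 > 150
Round 4 — N21, N22, N25 snap.
  N21 sheds 269 kN: no online neighbours, lost.
  N22 sheds 226 kN: no online neighbours, lost.
  N25 sheds 196 kN: no online neighbours, lost.
No further breaks.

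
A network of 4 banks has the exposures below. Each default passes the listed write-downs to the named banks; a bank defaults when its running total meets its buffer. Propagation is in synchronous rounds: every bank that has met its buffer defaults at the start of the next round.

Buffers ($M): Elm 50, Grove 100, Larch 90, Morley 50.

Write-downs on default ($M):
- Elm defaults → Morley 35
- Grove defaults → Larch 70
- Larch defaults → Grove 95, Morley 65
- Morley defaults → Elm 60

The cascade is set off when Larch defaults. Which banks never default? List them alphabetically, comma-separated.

Round 1 — Larch defaults (initial).
  Grove: +95 → 95 < 100
  Morley: +65 → 65 ≥ 50
Round 2 — Morley defaults.
  Elm: +60 → 60 ≥ 50
Round 3 — Elm defaults.
No further defaults.

Grove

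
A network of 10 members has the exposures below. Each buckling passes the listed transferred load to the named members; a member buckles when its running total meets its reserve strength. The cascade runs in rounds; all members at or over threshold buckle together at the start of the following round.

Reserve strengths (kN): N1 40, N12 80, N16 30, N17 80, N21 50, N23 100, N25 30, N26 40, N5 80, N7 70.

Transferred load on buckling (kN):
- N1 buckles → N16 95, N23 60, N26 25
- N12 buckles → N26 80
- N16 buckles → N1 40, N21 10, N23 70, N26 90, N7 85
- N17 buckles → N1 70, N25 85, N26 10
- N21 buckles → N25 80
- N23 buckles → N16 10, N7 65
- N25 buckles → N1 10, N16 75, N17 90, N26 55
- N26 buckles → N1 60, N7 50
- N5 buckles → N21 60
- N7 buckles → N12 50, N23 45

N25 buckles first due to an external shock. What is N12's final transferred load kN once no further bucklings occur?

50

Round 1 — N25 buckles (initial).
  N1: +10 → 10 < 40
  N16: +75 → 75 ≥ 30
  N17: +90 → 90 ≥ 80
  N26: +55 → 55 ≥ 40
Round 2 — N16, N17, N26 buckle.
  N1: +40+70+60 → 180 ≥ 40
  N21: +10 → 10 < 50
  N23: +70 → 70 < 100
  N7: +85+50 → 135 ≥ 70
Round 3 — N1, N7 buckle.
  N12: +50 → 50 < 80
  N23: +60+45 → 175 ≥ 100
Round 4 — N23 buckles.
No further bucklings.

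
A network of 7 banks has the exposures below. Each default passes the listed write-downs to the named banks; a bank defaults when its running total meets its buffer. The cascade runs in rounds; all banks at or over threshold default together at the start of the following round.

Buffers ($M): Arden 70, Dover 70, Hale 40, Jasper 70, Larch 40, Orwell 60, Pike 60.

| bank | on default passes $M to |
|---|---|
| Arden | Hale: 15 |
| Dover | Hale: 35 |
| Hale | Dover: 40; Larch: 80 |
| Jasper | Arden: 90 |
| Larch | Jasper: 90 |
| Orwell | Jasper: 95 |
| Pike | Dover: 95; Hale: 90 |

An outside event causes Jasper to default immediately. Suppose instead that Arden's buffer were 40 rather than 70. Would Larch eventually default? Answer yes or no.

With Arden's buffer at 40:
Round 1 — Jasper defaults (initial).
  Arden: +90 → 90 ≥ 40
Round 2 — Arden defaults.
  Hale: +15 → 15 < 40
No further defaults.

no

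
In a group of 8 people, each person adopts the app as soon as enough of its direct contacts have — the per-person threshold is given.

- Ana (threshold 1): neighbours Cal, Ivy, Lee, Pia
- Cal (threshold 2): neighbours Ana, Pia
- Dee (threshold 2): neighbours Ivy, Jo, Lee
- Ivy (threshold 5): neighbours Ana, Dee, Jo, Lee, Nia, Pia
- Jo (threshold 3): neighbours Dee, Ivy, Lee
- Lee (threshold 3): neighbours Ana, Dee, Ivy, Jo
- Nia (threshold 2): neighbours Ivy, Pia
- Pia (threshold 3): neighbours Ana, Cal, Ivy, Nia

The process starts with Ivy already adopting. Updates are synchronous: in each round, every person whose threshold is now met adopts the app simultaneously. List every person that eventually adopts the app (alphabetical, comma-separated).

Ana, Ivy

Round 1 — Ivy adopts the app (initial).
Round 2 — checking thresholds:
  Ana: 1 of 4 neighbours ≥ 1, adopts the app.
  Dee: 1 of 3 neighbours < 2, not yet.
  Jo: 1 of 3 neighbours < 3, not yet.
  Lee: 1 of 4 neighbours < 3, not yet.
  Nia: 1 of 2 neighbours < 2, not yet.
  Pia: 1 of 4 neighbours < 3, not yet.
Round 3 — no new adoptions; cascade stops.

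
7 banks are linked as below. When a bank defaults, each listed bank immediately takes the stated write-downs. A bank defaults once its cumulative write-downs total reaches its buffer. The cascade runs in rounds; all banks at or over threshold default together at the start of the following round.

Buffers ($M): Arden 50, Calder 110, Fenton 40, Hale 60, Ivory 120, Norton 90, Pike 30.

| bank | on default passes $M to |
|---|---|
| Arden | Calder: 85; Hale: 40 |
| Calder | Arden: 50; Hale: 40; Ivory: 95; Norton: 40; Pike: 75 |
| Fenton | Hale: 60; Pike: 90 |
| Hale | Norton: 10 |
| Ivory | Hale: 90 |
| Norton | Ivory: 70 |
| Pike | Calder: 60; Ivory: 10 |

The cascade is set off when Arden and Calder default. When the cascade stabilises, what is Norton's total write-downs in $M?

Round 1 — Arden, Calder default (initial).
  Hale: +40+40 → 80 ≥ 60
  Ivory: +95 → 95 < 120
  Norton: +40 → 40 < 90
  Pike: +75 → 75 ≥ 30
Round 2 — Hale, Pike default.
  Ivory: +10 → 105 < 120
  Norton: +10 → 50 < 90
No further defaults.

50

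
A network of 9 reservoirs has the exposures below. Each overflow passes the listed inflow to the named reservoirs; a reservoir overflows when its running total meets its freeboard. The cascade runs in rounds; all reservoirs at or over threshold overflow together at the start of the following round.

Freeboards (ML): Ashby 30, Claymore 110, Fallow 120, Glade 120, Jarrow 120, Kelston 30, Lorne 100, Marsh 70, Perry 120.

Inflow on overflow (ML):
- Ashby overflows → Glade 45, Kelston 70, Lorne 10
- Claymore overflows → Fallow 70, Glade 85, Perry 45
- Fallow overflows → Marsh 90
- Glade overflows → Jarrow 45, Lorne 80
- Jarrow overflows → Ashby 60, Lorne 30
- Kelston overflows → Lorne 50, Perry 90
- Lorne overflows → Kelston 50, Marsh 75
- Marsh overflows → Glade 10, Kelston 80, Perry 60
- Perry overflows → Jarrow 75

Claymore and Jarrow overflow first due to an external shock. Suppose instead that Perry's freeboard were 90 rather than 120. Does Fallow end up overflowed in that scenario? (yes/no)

no

With Perry's freeboard at 90:
Round 1 — Claymore, Jarrow overflow (initial).
  Ashby: +60 → 60 ≥ 30
  Fallow: +70 → 70 < 120
  Glade: +85 → 85 < 120
  Lorne: +30 → 30 < 100
  Perry: +45 → 45 < 90
Round 2 — Ashby overflows.
  Glade: +45 → 130 ≥ 120
  Kelston: +70 → 70 ≥ 30
  Lorne: +10 → 40 < 100
Round 3 — Glade, Kelston overflow.
  Lorne: +80+50 → 170 ≥ 100
  Perry: +90 → 135 ≥ 90
Round 4 — Lorne, Perry overflow.
  Marsh: +75 → 75 ≥ 70
Round 5 — Marsh overflows.
No further overflows.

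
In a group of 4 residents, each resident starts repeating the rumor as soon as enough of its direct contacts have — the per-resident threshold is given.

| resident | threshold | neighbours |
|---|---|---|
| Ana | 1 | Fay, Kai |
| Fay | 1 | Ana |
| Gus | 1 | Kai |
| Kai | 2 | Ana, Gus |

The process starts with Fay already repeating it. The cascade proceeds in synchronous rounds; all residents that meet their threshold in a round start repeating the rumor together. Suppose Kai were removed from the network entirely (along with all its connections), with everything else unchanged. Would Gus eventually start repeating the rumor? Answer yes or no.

With Kai removed:
Round 1 — Fay starts repeating the rumor (initial).
Round 2 — checking thresholds:
  Ana: 1 of 1 neighbours ≥ 1, starts repeating the rumor.
Round 3 — no new spreads; cascade stops.

no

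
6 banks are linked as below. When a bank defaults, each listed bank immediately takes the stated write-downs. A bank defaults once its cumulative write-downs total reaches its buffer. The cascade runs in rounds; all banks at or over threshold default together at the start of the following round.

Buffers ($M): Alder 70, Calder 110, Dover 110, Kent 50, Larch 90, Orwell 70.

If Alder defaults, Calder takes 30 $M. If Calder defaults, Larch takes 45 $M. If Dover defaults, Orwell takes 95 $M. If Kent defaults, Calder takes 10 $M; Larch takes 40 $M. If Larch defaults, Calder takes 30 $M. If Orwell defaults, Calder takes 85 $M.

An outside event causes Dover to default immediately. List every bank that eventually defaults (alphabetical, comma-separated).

Round 1 — Dover defaults (initial).
  Orwell: +95 → 95 ≥ 70
Round 2 — Orwell defaults.
  Calder: +85 → 85 < 110
No further defaults.

Dover, Orwell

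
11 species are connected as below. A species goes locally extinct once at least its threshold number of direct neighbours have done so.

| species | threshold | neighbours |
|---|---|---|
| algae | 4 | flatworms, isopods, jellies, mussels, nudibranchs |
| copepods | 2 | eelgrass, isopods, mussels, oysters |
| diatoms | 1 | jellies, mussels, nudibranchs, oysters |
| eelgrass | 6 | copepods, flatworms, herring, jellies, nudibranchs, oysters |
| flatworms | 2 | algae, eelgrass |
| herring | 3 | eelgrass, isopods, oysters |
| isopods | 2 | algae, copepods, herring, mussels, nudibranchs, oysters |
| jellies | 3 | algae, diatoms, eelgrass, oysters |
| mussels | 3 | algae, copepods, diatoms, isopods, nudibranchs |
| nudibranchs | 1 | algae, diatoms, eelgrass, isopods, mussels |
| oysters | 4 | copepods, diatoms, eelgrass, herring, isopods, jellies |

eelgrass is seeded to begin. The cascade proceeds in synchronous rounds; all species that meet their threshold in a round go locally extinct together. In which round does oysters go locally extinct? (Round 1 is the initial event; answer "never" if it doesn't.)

Round 1 — eelgrass goes locally extinct (initial).
Round 2 — checking thresholds:
  copepods: 1 of 4 neighbours < 2, holds.
  flatworms: 1 of 2 neighbours < 2, holds.
  herring: 1 of 3 neighbours < 3, holds.
  jellies: 1 of 4 neighbours < 3, holds.
  nudibranchs: 1 of 5 neighbours ≥ 1, goes locally extinct.
  oysters: 1 of 6 neighbours < 4, holds.
Round 3 — checking thresholds:
  algae: 1 of 5 neighbours < 4, holds.
  copepods: 1 of 4 neighbours < 2, holds.
  diatoms: 1 of 4 neighbours ≥ 1, goes locally extinct.
  flatworms: 1 of 2 neighbours < 2, holds.
  herring: 1 of 3 neighbours < 3, holds.
  isopods: 1 of 6 neighbours < 2, holds.
  jellies: 1 of 4 neighbours < 3, holds.
  mussels: 1 of 5 neighbours < 3, holds.
  oysters: 1 of 6 neighbours < 4, holds.
Round 4 — no new extinctions; cascade stops.

never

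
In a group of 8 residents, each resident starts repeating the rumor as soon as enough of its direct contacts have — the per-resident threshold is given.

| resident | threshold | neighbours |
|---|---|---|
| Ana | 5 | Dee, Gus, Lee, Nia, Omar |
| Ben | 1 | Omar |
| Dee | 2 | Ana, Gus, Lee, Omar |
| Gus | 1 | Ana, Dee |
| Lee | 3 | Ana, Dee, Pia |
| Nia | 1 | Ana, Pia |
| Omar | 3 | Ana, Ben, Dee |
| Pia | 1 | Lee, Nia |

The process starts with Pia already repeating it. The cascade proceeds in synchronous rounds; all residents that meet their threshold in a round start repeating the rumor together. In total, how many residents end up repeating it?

2

Round 1 — Pia starts repeating the rumor (initial).
Round 2 — checking thresholds:
  Lee: 1 of 3 neighbours < 3, below threshold.
  Nia: 1 of 2 neighbours ≥ 1, starts repeating the rumor.
Round 3 — no new spreads; cascade stops.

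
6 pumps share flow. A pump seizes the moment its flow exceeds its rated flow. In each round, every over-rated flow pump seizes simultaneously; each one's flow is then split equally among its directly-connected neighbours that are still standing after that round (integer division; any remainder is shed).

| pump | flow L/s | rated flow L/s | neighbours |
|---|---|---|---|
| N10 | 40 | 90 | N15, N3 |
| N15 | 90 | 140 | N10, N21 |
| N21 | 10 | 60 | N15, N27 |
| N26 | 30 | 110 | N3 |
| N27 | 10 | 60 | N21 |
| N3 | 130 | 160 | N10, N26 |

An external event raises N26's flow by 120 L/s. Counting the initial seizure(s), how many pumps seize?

Round 1 — N26 at 150 > 110. N26 seizes.
  N26 sheds 150 L/s to N3: 150 each.
    N3: 130+150 = 280 > 160
Round 2 — N3 seizes.
  N3 sheds 280 L/s to N10: 280 each.
    N10: 40+280 = 320 > 90
Round 3 — N10 seizes.
  N10 sheds 320 L/s to N15: 320 each.
    N15: 90+320 = 410 > 140
Round 4 — N15 seizes.
  N15 sheds 410 L/s to N21: 410 each.
    N21: 10+410 = 420 > 60
Round 5 — N21 seizes.
  N21 sheds 420 L/s to N27: 420 each.
    N27: 10+420 = 430 > 60
Round 6 — N27 seizes.
  N27 sheds 430 L/s: no online neighbours, lost.
No further seizures.

6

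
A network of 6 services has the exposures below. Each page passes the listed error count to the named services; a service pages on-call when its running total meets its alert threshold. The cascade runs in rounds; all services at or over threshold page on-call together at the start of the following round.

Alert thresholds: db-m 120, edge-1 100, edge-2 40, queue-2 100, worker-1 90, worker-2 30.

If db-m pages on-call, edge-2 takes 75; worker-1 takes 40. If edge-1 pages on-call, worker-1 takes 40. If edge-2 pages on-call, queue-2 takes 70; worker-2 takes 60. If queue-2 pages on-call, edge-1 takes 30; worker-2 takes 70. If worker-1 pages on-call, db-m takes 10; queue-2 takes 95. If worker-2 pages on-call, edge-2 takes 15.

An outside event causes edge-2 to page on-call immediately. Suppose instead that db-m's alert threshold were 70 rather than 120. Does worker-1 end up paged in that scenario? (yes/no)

With db-m's alert threshold at 70:
Round 1 — edge-2 pages on-call (initial).
  queue-2: +70 → 70 < 100
  worker-2: +60 → 60 ≥ 30
Round 2 — worker-2 pages on-call.
No further pages.

no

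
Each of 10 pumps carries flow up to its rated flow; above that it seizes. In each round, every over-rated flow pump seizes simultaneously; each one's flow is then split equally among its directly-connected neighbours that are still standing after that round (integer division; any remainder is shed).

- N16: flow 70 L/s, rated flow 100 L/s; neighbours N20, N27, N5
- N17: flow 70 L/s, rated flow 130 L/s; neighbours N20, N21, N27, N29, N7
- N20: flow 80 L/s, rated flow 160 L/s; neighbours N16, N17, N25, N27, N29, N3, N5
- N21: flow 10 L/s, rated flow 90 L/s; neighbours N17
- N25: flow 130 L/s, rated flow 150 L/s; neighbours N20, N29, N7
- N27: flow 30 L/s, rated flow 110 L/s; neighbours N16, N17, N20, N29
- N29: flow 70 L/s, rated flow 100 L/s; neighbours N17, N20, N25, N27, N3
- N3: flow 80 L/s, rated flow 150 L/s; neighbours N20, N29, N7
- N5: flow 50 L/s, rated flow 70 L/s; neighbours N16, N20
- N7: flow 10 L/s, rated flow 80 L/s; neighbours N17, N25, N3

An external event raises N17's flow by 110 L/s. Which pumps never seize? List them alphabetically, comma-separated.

Round 1 — N17 at 180 > 130. N17 seizes.
  N17 sheds 180 L/s to N20, N21, N27, N29, N7: 36 each.
    N20: 80+36 = 116 ≤ 160
    N21: 10+36 = 46 ≤ 90
    N27: 30+36 = 66 ≤ 110
    N29: 70+36 = 106 > 100
    N7: 10+36 = 46 ≤ 80
Round 2 — N29 seizes.
  N29 sheds 106 L/s to N20, N25, N27, N3: 26 each (2 lost).
    N20: 116+26 = 142 ≤ 160
    N25: 130+26 = 156 > 150
    N27: 66+26 = 92 ≤ 110
    N3: 80+26 = 106 ≤ 150
Round 3 — N25 seizes.
  N25 sheds 156 L/s to N20, N7: 78 each.
    N20: 142+78 = 220 > 160
    N7: 46+78 = 124 > 80
Round 4 — N20, N7 seize.
  N20 sheds 220 L/s to N16, N27, N3, N5: 55 each.
    N16: 70+55 = 125 > 100
    N27: 92+55 = 147 > 110
    N3: 106+55 = 161 > 150
    N5: 50+55 = 105 > 70
  N7 sheds 124 L/s to N3: 124 each.
    N3: 161+124 = 285 > 150
Round 5 — N16, N27, N3, N5 seize.
  N16 sheds 125 L/s: no online neighbours, lost.
  N27 sheds 147 L/s: no online neighbours, lost.
  N3 sheds 285 L/s: no online neighbours, lost.
  N5 sheds 105 L/s: no online neighbours, lost.
No further seizures.

N21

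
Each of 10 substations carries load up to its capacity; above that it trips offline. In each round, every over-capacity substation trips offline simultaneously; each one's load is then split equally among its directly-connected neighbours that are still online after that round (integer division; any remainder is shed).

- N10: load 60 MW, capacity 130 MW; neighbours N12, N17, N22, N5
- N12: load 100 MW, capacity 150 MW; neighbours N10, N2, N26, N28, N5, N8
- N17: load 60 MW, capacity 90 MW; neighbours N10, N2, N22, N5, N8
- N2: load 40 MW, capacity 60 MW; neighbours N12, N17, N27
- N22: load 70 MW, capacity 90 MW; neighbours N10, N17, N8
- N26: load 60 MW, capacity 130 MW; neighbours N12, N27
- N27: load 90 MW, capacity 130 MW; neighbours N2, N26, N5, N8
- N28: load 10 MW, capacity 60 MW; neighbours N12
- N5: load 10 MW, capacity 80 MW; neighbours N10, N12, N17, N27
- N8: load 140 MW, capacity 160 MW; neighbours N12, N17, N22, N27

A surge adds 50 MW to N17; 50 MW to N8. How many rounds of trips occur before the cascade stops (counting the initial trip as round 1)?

Round 1 — N17 at 110 > 90; N8 at 190 > 160. N17, N8 trip offline.
  N17 sheds 110 MW to N10, N2, N22, N5: 27 each (2 lost).
    N10: 60+27 = 87 ≤ 130
    N2: 40+27 = 67 > 60
    N22: 70+27 = 97 > 90
    N5: 10+27 = 37 ≤ 80
  N8 sheds 190 MW to N12, N22, N27: 63 each (1 lost).
    N12: 100+63 = 163 > 150
    N22: 97+63 = 160 > 90
    N27: 90+63 = 153 > 130
Round 2 — N12, N2, N22, N27 trip offline.
  N12 sheds 163 MW to N10, N26, N28, N5: 40 each (3 lost).
    N10: 87+40 = 127 ≤ 130
    N26: 60+40 = 100 ≤ 130
    N28: 10+40 = 50 ≤ 60
    N5: 37+40 = 77 ≤ 80
  N2 sheds 67 MW: no online neighbours, lost.
  N22 sheds 160 MW to N10: 160 each.
    N10: 127+160 = 287 > 130
  N27 sheds 153 MW to N26, N5: 76 each (1 lost).
    N26: 100+76 = 176 > 130
    N5: 77+76 = 153 > 80
Round 3 — N10, N26, N5 trip offline.
  N10 sheds 287 MW: no online neighbours, lost.
  N26 sheds 176 MW: no online neighbours, lost.
  N5 sheds 153 MW: no online neighbours, lost.
No further trips.

3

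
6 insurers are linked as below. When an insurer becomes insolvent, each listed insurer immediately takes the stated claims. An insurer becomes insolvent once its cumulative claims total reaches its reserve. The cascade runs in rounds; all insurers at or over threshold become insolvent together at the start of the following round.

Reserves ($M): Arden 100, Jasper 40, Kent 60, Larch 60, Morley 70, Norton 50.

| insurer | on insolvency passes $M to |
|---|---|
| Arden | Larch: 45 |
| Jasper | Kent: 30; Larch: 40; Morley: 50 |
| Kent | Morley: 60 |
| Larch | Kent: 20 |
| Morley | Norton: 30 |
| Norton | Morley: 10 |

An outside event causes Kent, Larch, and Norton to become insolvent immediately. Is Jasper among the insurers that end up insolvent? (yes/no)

Round 1 — Kent, Larch, Norton become insolvent (initial).
  Morley: +60+10 → 70 ≥ 70
Round 2 — Morley becomes insolvent.
No further insolvencies.

no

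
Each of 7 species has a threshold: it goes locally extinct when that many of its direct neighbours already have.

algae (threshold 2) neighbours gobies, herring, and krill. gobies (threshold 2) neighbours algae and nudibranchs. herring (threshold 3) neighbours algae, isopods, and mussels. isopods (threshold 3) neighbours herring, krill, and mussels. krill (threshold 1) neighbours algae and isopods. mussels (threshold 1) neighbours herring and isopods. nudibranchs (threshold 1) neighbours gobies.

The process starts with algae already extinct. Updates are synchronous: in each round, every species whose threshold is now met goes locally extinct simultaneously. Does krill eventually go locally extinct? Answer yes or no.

Round 1 — algae goes locally extinct (initial).
Round 2 — checking thresholds:
  gobies: 1 of 2 neighbours < 2, below threshold.
  herring: 1 of 3 neighbours < 3, below threshold.
  krill: 1 of 2 neighbours ≥ 1, goes locally extinct.
Round 3 — no new extinctions; cascade stops.

yes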